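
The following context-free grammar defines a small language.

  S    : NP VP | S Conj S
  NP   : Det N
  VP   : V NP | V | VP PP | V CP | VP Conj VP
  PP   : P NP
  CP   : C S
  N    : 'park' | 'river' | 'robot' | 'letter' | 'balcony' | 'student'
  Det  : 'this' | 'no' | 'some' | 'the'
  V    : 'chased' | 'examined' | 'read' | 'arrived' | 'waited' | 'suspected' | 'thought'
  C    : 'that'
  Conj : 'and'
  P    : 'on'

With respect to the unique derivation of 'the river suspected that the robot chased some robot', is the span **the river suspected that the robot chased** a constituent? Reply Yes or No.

No

[S [NP [Det the] [N river]] [VP [V suspected] [CP [C that] [S [NP [Det the] [N robot]] [VP [V chased] [NP [Det some] [N robot]]]]]]]
The smallest constituent containing 'the river suspected that the robot chased' is the S spanning 'the river suspected that the robot chased some robot'; no single node in the tree dominates exactly the given words.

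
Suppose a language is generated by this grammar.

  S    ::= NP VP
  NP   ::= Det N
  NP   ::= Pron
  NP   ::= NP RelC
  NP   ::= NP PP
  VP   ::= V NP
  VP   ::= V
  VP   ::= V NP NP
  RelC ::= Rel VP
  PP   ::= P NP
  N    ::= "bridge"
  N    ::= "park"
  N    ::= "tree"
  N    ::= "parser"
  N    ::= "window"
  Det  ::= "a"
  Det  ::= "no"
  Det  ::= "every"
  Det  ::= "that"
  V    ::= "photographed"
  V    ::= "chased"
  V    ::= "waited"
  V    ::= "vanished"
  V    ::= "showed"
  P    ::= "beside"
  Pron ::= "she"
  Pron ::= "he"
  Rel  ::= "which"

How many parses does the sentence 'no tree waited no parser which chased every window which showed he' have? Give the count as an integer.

Two of the 6 distinct bracketings:
[S [NP [Det no] [N tree]] [VP [V waited] [NP [NP [Det no] [N parser]] [RelC [Rel which] [VP [V chased] [NP [NP [Det every] [N window]] [RelC [Rel which] [VP [V showed] [NP [Pron he]]]]]]]]]]
[S [NP [Det no] [N tree]] [VP [V waited] [NP [NP [Det no] [N parser]] [RelC [Rel which] [VP [V chased] [NP [NP [Det every] [N window]] [RelC [Rel which] [VP [V showed]]]] [NP [Pron he]]]]]]]
The difference turns on whether VP → V is used at the relevant span, versus an alternative expansion of VP.

6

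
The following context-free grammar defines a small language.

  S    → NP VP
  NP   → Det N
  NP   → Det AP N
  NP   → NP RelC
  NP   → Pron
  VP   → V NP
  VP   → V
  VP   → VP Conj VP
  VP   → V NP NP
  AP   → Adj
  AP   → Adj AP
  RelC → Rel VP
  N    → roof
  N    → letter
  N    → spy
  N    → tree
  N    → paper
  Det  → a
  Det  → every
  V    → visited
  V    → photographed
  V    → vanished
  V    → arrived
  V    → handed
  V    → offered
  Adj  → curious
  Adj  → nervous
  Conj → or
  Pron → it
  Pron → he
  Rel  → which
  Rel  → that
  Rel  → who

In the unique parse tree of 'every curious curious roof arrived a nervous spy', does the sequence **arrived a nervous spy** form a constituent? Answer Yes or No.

Yes

[S [NP [Det every] [AP [Adj curious] [AP [Adj curious]]] [N roof]] [VP [V arrived] [NP [Det a] [AP [Adj nervous]] [N spy]]]]
The words 'arrived a nervous spy' are exhaustively dominated by a single VP node (built by VP → V NP), so they form a constituent.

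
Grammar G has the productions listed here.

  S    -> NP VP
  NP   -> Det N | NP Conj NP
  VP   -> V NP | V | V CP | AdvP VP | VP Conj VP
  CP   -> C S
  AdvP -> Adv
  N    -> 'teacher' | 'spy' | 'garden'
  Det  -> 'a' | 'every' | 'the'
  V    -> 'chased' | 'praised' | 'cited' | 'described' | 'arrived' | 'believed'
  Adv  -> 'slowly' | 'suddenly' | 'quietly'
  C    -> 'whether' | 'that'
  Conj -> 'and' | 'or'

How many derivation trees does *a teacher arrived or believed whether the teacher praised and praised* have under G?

3

Two of the 3 distinct bracketings:
[S [NP [Det a] [N teacher]] [VP [VP [V arrived]] [Conj or] [VP [V believed] [CP [C whether] [S [NP [Det the] [N teacher]] [VP [VP [V praised]] [Conj and] [VP [V praised]]]]]]]]
[S [NP [Det a] [N teacher]] [VP [VP [V arrived]] [Conj or] [VP [VP [V believed] [CP [C whether] [S [NP [Det the] [N teacher]] [VP [V praised]]]]] [Conj and] [VP [V praised]]]]]
The trees differ in how a recursive rule is bracketed over the same span.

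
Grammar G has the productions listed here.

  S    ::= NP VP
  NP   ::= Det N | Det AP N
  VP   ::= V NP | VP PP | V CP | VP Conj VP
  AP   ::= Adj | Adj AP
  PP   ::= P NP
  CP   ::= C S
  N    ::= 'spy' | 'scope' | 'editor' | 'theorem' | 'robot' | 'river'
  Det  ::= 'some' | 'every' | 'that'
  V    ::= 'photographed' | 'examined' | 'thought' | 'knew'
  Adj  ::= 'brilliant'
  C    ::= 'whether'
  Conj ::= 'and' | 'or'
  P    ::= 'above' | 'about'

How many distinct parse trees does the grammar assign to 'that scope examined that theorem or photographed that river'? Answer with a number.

1

[S [NP [Det that] [N scope]] [VP [VP [V examined] [NP [Det that] [N theorem]]] [Conj or] [VP [V photographed] [NP [Det that] [N river]]]]]
No rule offers an alternative attachment or grouping for any span, so this is the only derivation.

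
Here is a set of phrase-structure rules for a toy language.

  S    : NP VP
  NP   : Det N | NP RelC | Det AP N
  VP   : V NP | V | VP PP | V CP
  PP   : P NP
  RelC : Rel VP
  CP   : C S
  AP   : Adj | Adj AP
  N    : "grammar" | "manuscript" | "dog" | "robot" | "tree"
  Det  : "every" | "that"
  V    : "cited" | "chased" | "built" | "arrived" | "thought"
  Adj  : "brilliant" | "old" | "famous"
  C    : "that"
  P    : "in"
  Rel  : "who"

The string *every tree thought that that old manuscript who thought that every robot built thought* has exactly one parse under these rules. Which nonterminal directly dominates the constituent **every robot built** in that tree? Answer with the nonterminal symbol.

CP

S
  NP
    Det: every
    N: tree
  VP
    V: thought
    CP
      C: that
      S
        NP
          NP
            Det: that
            AP
              Adj: old
            N: manuscript
          RelC
            Rel: who
            VP
              V: thought
              CP
                C: that
                S
                  NP
                    Det: every
                    N: robot
                  VP
                    V: built
        VP
          V: thought
The span 'every robot built' is the S node built by S → NP VP.
Its mother is the CP built by CP → C S.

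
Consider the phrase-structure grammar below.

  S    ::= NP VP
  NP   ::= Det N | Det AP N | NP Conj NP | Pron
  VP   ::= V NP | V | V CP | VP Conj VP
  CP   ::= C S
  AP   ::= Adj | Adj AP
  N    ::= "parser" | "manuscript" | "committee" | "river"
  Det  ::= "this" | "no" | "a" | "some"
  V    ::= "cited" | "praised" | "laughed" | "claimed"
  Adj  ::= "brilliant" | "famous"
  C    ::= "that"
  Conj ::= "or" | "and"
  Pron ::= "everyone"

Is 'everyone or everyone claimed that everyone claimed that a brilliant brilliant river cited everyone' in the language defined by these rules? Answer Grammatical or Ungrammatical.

S
  NP
    NP
      Pron: everyone
    Conj: or
    NP
      Pron: everyone
  VP
    V: claimed
    CP
      C: that
      S
        NP
          Pron: everyone
        VP
          V: claimed
          CP
            C: that
            S
              NP
                Det: a
                AP
                  Adj: brilliant
                  AP
                    Adj: brilliant
                N: river
              VP
                V: cited
                NP
                  Pron: everyone
The bracketing above is licensed at every node by one of the given productions, with S at the root.

Grammatical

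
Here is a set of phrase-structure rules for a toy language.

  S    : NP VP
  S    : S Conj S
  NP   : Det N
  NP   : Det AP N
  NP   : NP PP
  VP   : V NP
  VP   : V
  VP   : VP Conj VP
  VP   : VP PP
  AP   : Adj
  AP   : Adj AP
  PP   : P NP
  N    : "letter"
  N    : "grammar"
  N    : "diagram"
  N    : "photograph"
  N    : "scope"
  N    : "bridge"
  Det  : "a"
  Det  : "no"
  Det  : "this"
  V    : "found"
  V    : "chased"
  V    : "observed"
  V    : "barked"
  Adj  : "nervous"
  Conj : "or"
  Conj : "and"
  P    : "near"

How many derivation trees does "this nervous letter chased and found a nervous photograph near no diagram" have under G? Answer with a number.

Two of the 3 distinct bracketings:
[S [NP [Det this] [AP [Adj nervous]] [N letter]] [VP [VP [V chased]] [Conj and] [VP [V found] [NP [NP [Det a] [AP [Adj nervous]] [N photograph]] [PP [P near] [NP [Det no] [N diagram]]]]]]]
[S [NP [Det this] [AP [Adj nervous]] [N letter]] [VP [VP [V chased]] [Conj and] [VP [VP [V found] [NP [Det a] [AP [Adj nervous]] [N photograph]]] [PP [P near] [NP [Det no] [N diagram]]]]]]
The difference turns on whether NP → NP PP is used at the relevant span, versus an alternative expansion of NP.

3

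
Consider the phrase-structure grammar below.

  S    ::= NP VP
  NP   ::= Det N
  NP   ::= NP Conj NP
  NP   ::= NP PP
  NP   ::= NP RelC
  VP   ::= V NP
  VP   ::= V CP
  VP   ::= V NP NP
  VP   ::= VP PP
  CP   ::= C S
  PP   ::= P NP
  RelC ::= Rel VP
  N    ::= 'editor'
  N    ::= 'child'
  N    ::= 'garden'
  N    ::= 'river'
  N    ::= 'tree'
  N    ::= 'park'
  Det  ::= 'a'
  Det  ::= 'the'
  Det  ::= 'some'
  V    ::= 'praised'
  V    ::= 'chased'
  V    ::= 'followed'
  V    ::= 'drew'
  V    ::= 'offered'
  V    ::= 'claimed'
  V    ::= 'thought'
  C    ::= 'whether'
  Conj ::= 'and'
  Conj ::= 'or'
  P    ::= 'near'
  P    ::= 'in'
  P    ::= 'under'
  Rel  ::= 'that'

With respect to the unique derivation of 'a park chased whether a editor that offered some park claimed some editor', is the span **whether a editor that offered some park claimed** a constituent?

No

[S [NP [Det a] [N park]] [VP [V chased] [CP [C whether] [S [NP [NP [Det a] [N editor]] [RelC [Rel that] [VP [V offered] [NP [Det some] [N park]]]]] [VP [V claimed] [NP [Det some] [N editor]]]]]]]
The smallest constituent containing 'whether a editor that offered some park claimed' is the CP spanning 'whether a editor that offered some park claimed some editor'; no single node in the tree dominates exactly the given words.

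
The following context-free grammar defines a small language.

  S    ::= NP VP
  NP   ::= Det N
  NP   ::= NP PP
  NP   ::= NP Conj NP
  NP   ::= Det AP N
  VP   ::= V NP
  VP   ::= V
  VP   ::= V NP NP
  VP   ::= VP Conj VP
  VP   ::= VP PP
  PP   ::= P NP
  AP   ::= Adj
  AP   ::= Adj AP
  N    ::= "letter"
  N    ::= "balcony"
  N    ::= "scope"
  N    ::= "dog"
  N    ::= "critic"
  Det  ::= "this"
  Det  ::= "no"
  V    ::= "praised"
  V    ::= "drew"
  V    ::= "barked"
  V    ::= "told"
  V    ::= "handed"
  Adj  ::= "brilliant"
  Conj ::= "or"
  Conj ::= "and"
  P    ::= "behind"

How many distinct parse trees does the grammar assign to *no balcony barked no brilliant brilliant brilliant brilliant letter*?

[S [NP [Det no] [N balcony]] [VP [V barked] [NP [Det no] [AP [Adj brilliant] [AP [Adj brilliant] [AP [Adj brilliant] [AP [Adj brilliant]]]]] [N letter]]]]
No rule offers an alternative attachment or grouping for any span, so this is the only derivation.

1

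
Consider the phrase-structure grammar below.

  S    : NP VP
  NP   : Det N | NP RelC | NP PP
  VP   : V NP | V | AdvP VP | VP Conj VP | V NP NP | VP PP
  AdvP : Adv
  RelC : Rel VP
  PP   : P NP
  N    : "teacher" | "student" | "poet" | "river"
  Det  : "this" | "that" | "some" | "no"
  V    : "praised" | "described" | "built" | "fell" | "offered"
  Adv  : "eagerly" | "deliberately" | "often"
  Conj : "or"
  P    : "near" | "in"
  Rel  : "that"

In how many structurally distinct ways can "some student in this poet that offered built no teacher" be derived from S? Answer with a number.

The two bracketings:
[S [NP [NP [NP [Det some] [N student]] [PP [P in] [NP [Det this] [N poet]]]] [RelC [Rel that] [VP [V offered]]]] [VP [V built] [NP [Det no] [N teacher]]]]
[S [NP [NP [Det some] [N student]] [PP [P in] [NP [NP [Det this] [N poet]] [RelC [Rel that] [VP [V offered]]]]]] [VP [V built] [NP [Det no] [N teacher]]]]
The trees differ in how a recursive rule is bracketed over the same span.

2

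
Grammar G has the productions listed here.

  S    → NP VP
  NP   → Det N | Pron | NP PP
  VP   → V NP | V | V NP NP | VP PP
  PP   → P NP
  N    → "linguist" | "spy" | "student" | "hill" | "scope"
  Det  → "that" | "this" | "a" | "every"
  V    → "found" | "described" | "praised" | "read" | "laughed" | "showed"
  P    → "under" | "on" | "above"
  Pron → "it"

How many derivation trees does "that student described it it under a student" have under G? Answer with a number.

2

The two bracketings:
[S [NP [Det that] [N student]] [VP [V described] [NP [Pron it]] [NP [NP [Pron it]] [PP [P under] [NP [Det a] [N student]]]]]]
[S [NP [Det that] [N student]] [VP [VP [V described] [NP [Pron it]] [NP [Pron it]]] [PP [P under] [NP [Det a] [N student]]]]]
The difference turns on whether NP → NP PP is used at the relevant span, versus an alternative expansion of NP.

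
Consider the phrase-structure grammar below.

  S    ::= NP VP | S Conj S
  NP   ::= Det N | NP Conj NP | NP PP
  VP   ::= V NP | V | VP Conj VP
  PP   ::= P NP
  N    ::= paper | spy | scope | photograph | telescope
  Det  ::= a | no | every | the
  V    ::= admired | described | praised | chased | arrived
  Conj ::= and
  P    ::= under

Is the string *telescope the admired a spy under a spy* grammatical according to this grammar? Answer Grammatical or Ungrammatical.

Ungrammatical

An N word can never sit immediately before a Det word in any string this grammar generates, so the substring 'telescope the' rules out a derivation.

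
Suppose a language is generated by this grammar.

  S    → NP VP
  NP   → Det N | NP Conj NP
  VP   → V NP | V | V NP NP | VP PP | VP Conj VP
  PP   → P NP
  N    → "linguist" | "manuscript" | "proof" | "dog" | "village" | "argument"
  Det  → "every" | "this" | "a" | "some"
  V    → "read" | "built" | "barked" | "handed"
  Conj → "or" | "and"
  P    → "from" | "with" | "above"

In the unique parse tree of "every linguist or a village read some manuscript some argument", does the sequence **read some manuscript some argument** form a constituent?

[S [NP [NP [Det every] [N linguist]] [Conj or] [NP [Det a] [N village]]] [VP [V read] [NP [Det some] [N manuscript]] [NP [Det some] [N argument]]]]
The words 'read some manuscript some argument' are exhaustively dominated by a single VP node (built by VP → V NP NP), so they form a constituent.

Yes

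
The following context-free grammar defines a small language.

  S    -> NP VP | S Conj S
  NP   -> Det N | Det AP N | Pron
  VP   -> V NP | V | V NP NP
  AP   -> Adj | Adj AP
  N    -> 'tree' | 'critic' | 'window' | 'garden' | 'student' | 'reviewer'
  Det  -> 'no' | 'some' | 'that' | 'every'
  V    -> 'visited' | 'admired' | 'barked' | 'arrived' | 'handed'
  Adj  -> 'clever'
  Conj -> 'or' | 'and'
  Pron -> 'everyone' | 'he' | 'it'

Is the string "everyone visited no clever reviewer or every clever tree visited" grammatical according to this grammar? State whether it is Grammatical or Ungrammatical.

S
  S
    NP
      Pron: everyone
    VP
      V: visited
      NP
        Det: no
        AP
          Adj: clever
        N: reviewer
  Conj: or
  S
    NP
      Det: every
      AP
        Adj: clever
      N: tree
    VP
      V: visited
Each bracket corresponds to one application of a listed rule, so the string is derivable from S.

Grammatical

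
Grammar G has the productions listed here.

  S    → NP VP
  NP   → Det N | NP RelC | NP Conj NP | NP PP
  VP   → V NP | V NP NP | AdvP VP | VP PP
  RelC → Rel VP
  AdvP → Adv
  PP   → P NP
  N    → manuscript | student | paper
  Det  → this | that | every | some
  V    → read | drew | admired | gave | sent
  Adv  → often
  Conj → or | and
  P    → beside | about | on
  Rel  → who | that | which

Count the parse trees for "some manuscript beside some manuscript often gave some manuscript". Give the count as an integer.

[S [NP [NP [Det some] [N manuscript]] [PP [P beside] [NP [Det some] [N manuscript]]]] [VP [AdvP [Adv often]] [VP [V gave] [NP [Det some] [N manuscript]]]]]
No rule offers an alternative attachment or grouping for any span, so this is the only derivation.

1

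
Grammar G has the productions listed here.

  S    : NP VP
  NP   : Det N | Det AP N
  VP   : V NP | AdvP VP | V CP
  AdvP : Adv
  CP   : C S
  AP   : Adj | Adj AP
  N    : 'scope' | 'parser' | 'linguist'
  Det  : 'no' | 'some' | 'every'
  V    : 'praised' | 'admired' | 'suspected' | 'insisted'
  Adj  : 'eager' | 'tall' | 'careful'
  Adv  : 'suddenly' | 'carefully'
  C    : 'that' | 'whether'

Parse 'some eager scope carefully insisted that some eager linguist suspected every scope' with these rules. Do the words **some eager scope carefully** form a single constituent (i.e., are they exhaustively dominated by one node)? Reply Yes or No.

[S [NP [Det some] [AP [Adj eager]] [N scope]] [VP [AdvP [Adv carefully]] [VP [V insisted] [CP [C that] [S [NP [Det some] [AP [Adj eager]] [N linguist]] [VP [V suspected] [NP [Det every] [N scope]]]]]]]]
The smallest constituent containing 'some eager scope carefully' is the S spanning 'some eager scope carefully insisted that some eager linguist suspected every scope'; no single node in the tree dominates exactly the given words.

No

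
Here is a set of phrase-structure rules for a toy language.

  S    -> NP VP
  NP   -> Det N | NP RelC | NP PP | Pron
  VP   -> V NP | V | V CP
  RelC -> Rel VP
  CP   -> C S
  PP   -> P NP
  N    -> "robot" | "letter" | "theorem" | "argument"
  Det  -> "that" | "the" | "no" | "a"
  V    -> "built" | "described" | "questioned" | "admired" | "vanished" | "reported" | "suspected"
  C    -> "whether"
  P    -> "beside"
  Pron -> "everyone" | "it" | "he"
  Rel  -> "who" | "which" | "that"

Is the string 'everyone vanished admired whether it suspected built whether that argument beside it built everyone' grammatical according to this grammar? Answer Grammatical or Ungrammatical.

For S → NP VP, the only prefix that parses as NP is 'everyone', but the remainder 'vanished admired whether it suspected built whether that argument beside it built everyone' is not a VP under these rules.

Ungrammatical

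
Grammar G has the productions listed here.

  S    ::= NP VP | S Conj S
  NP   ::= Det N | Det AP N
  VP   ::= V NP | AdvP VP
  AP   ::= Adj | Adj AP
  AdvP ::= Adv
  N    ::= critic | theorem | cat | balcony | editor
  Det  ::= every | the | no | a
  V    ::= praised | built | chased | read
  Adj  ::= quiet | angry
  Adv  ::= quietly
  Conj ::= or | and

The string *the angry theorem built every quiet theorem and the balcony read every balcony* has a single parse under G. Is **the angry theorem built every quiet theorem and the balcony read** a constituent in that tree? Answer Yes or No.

[S [S [NP [Det the] [AP [Adj angry]] [N theorem]] [VP [V built] [NP [Det every] [AP [Adj quiet]] [N theorem]]]] [Conj and] [S [NP [Det the] [N balcony]] [VP [V read] [NP [Det every] [N balcony]]]]]
The smallest constituent containing 'the angry theorem built every quiet theorem and the balcony read' is the S spanning 'the angry theorem built every quiet theorem and the balcony read every balcony'; no single node in the tree dominates exactly the given words.

No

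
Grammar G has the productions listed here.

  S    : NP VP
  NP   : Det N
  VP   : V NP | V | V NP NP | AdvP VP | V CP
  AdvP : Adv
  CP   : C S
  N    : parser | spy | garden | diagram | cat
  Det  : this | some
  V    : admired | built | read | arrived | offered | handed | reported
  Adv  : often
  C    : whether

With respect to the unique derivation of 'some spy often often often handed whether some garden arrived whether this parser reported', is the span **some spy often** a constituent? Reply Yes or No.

[S [NP [Det some] [N spy]] [VP [AdvP [Adv often]] [VP [AdvP [Adv often]] [VP [AdvP [Adv often]] [VP [V handed] [CP [C whether] [S [NP [Det some] [N garden]] [VP [V arrived] [CP [C whether] [S [NP [Det this] [N parser]] [VP [V reported]]]]]]]]]]]]
The smallest constituent containing 'some spy often' is the S spanning 'some spy often often often handed whether some garden arrived whether this parser reported'; no single node in the tree dominates exactly the given words.

No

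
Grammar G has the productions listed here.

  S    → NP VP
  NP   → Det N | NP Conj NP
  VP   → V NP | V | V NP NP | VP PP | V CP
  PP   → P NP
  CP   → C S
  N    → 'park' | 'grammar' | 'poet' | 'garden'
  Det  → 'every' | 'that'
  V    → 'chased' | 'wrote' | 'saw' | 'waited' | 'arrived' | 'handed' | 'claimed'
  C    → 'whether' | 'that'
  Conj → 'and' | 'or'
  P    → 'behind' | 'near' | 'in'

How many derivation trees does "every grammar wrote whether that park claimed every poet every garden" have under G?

[S [NP [Det every] [N grammar]] [VP [V wrote] [CP [C whether] [S [NP [Det that] [N park]] [VP [V claimed] [NP [Det every] [N poet]] [NP [Det every] [N garden]]]]]]]
No rule offers an alternative attachment or grouping for any span, so this is the only derivation.

1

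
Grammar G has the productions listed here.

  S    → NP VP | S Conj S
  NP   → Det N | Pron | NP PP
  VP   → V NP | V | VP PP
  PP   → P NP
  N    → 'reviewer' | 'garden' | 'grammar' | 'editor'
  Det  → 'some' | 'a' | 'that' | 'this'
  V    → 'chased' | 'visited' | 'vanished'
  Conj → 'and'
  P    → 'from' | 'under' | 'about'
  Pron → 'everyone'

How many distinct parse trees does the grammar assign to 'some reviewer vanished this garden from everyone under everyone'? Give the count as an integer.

Two of the 5 distinct bracketings:
[S [NP [Det some] [N reviewer]] [VP [V vanished] [NP [NP [Det this] [N garden]] [PP [P from] [NP [NP [Pron everyone]] [PP [P under] [NP [Pron everyone]]]]]]]]
[S [NP [Det some] [N reviewer]] [VP [V vanished] [NP [NP [NP [Det this] [N garden]] [PP [P from] [NP [Pron everyone]]]] [PP [P under] [NP [Pron everyone]]]]]]
The trees differ in how a recursive rule is bracketed over the same span.

5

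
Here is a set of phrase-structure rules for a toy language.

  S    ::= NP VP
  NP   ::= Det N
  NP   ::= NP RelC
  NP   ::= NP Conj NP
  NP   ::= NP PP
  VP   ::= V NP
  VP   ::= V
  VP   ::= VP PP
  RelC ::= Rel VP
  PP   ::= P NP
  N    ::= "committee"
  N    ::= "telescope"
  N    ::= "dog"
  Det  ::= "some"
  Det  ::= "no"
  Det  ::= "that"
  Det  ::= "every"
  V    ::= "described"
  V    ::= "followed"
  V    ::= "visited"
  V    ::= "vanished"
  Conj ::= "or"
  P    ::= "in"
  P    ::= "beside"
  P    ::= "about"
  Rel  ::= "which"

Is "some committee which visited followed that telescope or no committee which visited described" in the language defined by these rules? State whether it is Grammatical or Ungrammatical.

For S → NP VP, every NP-prefix leaves a non-VP remainder: after 'some committee' the remainder is not a VP; after 'some committee which visited' the remainder is not a VP.

Ungrammatical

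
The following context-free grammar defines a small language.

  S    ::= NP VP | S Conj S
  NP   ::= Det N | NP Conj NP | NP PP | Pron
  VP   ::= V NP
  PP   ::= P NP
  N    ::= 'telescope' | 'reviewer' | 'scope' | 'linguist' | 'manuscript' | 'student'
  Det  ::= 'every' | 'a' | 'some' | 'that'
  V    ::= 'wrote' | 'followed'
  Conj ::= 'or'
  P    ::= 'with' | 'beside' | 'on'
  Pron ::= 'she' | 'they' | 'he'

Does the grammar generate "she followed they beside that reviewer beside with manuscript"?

Ungrammatical

A P word can never sit immediately before a P word in any string this grammar generates, so the substring 'beside with' rules out a derivation.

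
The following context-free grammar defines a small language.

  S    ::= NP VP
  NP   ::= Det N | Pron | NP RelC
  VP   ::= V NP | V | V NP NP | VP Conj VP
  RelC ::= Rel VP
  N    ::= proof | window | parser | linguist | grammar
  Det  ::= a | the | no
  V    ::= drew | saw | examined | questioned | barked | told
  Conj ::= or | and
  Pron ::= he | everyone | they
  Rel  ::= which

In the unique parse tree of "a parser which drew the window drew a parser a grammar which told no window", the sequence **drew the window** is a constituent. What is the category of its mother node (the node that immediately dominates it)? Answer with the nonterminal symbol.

RelC

S
  NP
    NP
      Det: a
      N: parser
    RelC
      Rel: which
      VP
        V: drew
        NP
          Det: the
          N: window
  VP
    V: drew
    NP
      Det: a
      N: parser
    NP
      NP
        Det: a
        N: grammar
      RelC
        Rel: which
        VP
          V: told
          NP
            Det: no
            N: window
The span 'drew the window' is the VP node built by VP → V NP.
Its mother is the RelC built by RelC → Rel VP.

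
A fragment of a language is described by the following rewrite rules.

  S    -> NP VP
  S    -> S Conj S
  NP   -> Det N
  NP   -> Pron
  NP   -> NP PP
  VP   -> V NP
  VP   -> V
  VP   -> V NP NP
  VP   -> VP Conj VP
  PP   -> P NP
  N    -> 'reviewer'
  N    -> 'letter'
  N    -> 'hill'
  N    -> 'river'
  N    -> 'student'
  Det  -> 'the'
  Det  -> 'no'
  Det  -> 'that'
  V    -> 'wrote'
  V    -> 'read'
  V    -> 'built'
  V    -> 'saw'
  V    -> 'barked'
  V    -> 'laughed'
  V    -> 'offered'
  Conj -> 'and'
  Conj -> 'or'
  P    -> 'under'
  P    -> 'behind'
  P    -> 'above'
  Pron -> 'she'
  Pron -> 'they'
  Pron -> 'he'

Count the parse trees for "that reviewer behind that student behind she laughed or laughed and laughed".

Two of the 4 distinct bracketings:
[S [NP [NP [Det that] [N reviewer]] [PP [P behind] [NP [NP [Det that] [N student]] [PP [P behind] [NP [Pron she]]]]]] [VP [VP [V laughed]] [Conj or] [VP [VP [V laughed]] [Conj and] [VP [V laughed]]]]]
[S [NP [NP [Det that] [N reviewer]] [PP [P behind] [NP [NP [Det that] [N student]] [PP [P behind] [NP [Pron she]]]]]] [VP [VP [VP [V laughed]] [Conj or] [VP [V laughed]]] [Conj and] [VP [V laughed]]]]
The trees differ in how a recursive rule is bracketed over the same span.

4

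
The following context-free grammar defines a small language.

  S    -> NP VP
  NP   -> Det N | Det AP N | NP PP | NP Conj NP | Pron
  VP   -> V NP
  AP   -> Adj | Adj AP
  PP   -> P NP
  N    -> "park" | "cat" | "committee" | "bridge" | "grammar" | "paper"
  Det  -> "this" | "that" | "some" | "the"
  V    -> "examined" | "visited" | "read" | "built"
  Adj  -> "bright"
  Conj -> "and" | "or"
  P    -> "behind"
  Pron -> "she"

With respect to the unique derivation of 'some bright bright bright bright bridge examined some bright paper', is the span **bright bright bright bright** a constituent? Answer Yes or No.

[S [NP [Det some] [AP [Adj bright] [AP [Adj bright] [AP [Adj bright] [AP [Adj bright]]]]] [N bridge]] [VP [V examined] [NP [Det some] [AP [Adj bright]] [N paper]]]]
The words 'bright bright bright bright' are exhaustively dominated by a single AP node (built by AP → Adj AP), so they form a constituent.

Yes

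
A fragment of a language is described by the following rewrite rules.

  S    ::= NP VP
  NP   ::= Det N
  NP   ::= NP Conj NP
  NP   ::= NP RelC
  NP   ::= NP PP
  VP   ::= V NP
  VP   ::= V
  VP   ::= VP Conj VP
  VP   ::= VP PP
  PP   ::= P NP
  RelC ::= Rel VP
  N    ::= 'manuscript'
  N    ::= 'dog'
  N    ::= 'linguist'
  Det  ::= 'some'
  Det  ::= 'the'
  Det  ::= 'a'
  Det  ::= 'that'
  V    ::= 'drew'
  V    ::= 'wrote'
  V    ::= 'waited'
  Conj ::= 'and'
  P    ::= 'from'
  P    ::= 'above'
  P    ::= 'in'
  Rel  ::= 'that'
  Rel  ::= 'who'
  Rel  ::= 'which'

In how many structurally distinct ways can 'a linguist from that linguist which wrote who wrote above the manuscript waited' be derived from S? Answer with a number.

Two of the 7 distinct bracketings:
[S [NP [NP [NP [NP [Det a] [N linguist]] [PP [P from] [NP [Det that] [N linguist]]]] [RelC [Rel which] [VP [V wrote]]]] [RelC [Rel who] [VP [VP [V wrote]] [PP [P above] [NP [Det the] [N manuscript]]]]]] [VP [V waited]]]
[S [NP [NP [NP [Det a] [N linguist]] [PP [P from] [NP [NP [Det that] [N linguist]] [RelC [Rel which] [VP [V wrote]]]]]] [RelC [Rel who] [VP [VP [V wrote]] [PP [P above] [NP [Det the] [N manuscript]]]]]] [VP [V waited]]]
The trees differ in how a recursive rule is bracketed over the same span.

7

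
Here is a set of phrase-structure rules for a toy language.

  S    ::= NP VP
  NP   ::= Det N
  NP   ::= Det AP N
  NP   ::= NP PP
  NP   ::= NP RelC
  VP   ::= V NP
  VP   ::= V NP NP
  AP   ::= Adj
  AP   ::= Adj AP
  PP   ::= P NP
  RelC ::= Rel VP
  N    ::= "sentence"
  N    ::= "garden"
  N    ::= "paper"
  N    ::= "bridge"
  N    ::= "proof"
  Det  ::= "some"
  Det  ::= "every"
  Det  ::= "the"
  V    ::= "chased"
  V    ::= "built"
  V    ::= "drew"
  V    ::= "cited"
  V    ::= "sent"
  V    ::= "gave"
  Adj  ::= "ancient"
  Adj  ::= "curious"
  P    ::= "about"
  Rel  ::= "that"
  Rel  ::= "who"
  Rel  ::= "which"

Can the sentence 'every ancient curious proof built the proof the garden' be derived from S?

Grammatical

S
  NP
    Det: every
    AP
      Adj: ancient
      AP
        Adj: curious
    N: proof
  VP
    V: built
    NP
      Det: the
      N: proof
    NP
      Det: the
      N: garden
Every word is introduced by a lexical rule and the phrasal rules combine the resulting categories into a single S.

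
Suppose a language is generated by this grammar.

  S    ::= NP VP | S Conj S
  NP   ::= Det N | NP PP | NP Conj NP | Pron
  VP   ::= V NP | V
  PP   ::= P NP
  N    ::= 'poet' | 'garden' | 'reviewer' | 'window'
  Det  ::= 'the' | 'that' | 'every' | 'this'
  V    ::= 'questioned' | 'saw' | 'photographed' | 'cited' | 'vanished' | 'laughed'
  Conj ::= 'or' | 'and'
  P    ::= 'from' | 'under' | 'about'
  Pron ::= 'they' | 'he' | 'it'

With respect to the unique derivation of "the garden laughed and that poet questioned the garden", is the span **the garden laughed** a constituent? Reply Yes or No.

[S [S [NP [Det the] [N garden]] [VP [V laughed]]] [Conj and] [S [NP [Det that] [N poet]] [VP [V questioned] [NP [Det the] [N garden]]]]]
The words 'the garden laughed' are exhaustively dominated by a single S node (built by S → NP VP), so they form a constituent.

Yes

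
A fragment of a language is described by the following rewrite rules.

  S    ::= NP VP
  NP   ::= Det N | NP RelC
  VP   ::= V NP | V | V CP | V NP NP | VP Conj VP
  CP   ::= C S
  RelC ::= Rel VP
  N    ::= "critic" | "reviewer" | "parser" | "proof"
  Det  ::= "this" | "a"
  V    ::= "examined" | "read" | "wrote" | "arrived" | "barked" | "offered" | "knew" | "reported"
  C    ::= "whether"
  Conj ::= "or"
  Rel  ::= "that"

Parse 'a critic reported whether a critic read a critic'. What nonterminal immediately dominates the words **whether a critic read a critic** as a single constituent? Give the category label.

CP

[S [NP [Det a] [N critic]] [VP [V reported] [CP [C whether] [S [NP [Det a] [N critic]] [VP [V read] [NP [Det a] [N critic]]]]]]]
The span 'whether a critic read a critic' is the CP node built by CP → C S.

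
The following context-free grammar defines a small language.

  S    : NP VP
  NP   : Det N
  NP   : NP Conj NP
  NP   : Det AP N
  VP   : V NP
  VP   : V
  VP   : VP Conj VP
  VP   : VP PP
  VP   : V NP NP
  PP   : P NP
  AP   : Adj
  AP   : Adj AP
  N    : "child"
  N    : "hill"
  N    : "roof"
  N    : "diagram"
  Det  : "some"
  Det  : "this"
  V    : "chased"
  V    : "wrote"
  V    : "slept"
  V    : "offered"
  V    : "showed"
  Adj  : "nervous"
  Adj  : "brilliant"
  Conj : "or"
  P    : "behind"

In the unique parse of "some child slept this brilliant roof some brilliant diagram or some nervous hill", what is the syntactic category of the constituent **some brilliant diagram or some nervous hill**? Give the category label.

NP

[S [NP [Det some] [N child]] [VP [V slept] [NP [Det this] [AP [Adj brilliant]] [N roof]] [NP [NP [Det some] [AP [Adj brilliant]] [N diagram]] [Conj or] [NP [Det some] [AP [Adj nervous]] [N hill]]]]]
The span 'some brilliant diagram or some nervous hill' is the NP node built by NP → NP Conj NP.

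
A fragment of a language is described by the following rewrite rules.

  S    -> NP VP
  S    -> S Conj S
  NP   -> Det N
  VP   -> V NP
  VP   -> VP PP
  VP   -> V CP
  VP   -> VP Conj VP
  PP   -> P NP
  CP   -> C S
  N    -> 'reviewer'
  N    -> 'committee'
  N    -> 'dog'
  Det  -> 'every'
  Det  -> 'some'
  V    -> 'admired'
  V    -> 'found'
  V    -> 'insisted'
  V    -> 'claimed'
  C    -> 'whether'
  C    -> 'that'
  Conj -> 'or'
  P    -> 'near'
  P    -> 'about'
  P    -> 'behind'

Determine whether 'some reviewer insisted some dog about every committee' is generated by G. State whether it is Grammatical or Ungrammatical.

S
  NP
    Det: some
    N: reviewer
  VP
    VP
      V: insisted
      NP
        Det: some
        N: dog
    PP
      P: about
      NP
        Det: every
        N: committee
Every word is introduced by a lexical rule and the phrasal rules combine the resulting categories into a single S.

Grammatical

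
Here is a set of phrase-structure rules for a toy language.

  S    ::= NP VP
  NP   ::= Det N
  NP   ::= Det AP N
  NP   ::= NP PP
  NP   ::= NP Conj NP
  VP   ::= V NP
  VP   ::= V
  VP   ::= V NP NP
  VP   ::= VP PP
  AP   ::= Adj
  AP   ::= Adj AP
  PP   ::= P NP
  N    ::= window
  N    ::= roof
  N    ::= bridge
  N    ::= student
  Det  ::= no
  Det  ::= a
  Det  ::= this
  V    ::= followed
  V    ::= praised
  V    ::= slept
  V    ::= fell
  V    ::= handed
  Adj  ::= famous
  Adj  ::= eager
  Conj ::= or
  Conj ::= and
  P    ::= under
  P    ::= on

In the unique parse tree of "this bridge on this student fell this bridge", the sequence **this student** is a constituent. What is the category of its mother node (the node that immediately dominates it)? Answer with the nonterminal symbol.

[S [NP [NP [Det this] [N bridge]] [PP [P on] [NP [Det this] [N student]]]] [VP [V fell] [NP [Det this] [N bridge]]]]
The span 'this student' is the NP node built by NP → Det N.
Its mother is the PP built by PP → P NP.

PP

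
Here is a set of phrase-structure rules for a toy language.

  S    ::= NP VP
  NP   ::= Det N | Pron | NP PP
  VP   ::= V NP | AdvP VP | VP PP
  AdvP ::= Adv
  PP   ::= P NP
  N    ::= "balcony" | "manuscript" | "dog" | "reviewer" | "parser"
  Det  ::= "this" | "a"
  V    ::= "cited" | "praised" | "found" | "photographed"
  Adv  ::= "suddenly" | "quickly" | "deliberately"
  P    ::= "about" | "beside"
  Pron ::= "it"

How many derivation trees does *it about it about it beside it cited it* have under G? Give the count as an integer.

Two of the 5 distinct bracketings:
[S [NP [NP [Pron it]] [PP [P about] [NP [NP [Pron it]] [PP [P about] [NP [NP [Pron it]] [PP [P beside] [NP [Pron it]]]]]]]] [VP [V cited] [NP [Pron it]]]]
[S [NP [NP [Pron it]] [PP [P about] [NP [NP [NP [Pron it]] [PP [P about] [NP [Pron it]]]] [PP [P beside] [NP [Pron it]]]]]] [VP [V cited] [NP [Pron it]]]]
The trees differ in how a recursive rule is bracketed over the same span.

5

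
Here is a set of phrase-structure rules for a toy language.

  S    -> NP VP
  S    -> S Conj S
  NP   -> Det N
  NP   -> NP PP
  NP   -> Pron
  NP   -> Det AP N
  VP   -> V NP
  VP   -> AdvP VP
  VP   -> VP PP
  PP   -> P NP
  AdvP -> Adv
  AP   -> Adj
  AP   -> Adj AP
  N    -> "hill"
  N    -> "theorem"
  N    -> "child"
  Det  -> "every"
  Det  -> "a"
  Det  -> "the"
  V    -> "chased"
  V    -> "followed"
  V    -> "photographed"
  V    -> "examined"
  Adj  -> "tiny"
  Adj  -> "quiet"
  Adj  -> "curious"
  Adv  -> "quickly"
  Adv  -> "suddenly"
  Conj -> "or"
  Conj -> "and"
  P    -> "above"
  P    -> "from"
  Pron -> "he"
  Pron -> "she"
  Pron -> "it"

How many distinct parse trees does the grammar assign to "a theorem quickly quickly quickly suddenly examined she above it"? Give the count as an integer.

Two of the 6 distinct bracketings:
[S [NP [Det a] [N theorem]] [VP [AdvP [Adv quickly]] [VP [AdvP [Adv quickly]] [VP [AdvP [Adv quickly]] [VP [AdvP [Adv suddenly]] [VP [V examined] [NP [NP [Pron she]] [PP [P above] [NP [Pron it]]]]]]]]]]
[S [NP [Det a] [N theorem]] [VP [AdvP [Adv quickly]] [VP [AdvP [Adv quickly]] [VP [AdvP [Adv quickly]] [VP [AdvP [Adv suddenly]] [VP [VP [V examined] [NP [Pron she]]] [PP [P above] [NP [Pron it]]]]]]]]]
The difference turns on whether NP → NP PP is used at the relevant span, versus an alternative expansion of NP.

6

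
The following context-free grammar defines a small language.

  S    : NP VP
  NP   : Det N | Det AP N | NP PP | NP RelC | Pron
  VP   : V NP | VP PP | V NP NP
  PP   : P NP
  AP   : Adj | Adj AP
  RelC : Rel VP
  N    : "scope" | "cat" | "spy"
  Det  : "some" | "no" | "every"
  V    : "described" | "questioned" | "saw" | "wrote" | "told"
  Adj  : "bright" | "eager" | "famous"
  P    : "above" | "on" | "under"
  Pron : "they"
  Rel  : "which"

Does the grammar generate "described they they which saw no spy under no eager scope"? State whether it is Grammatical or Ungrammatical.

For S → NP VP, no prefix of the string parses as an NP.

Ungrammatical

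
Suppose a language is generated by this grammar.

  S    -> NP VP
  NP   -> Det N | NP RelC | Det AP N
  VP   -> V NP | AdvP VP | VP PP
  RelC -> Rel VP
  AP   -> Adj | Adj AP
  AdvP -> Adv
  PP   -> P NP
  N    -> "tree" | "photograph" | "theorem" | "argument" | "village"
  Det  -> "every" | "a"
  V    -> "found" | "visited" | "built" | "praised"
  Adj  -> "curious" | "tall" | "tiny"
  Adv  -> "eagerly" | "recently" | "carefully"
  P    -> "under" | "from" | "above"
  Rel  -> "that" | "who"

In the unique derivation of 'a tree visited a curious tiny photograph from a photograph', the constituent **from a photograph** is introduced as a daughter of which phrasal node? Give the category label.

S
  NP
    Det: a
    N: tree
  VP
    VP
      V: visited
      NP
        Det: a
        AP
          Adj: curious
          AP
            Adj: tiny
        N: photograph
    PP
      P: from
      NP
        Det: a
        N: photograph
The span 'from a photograph' is the PP node built by PP → P NP.
Its mother is the VP built by VP → VP PP.

VP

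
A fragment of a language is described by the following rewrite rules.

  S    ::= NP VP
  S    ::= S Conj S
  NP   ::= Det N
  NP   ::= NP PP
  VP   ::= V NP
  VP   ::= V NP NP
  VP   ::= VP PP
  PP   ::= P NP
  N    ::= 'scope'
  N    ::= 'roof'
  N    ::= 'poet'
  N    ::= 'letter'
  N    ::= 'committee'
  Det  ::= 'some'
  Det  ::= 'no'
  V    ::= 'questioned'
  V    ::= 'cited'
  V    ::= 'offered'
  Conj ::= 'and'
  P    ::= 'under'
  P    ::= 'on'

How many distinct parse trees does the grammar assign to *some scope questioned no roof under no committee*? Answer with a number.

The two bracketings:
[S [NP [Det some] [N scope]] [VP [V questioned] [NP [NP [Det no] [N roof]] [PP [P under] [NP [Det no] [N committee]]]]]]
[S [NP [Det some] [N scope]] [VP [VP [V questioned] [NP [Det no] [N roof]]] [PP [P under] [NP [Det no] [N committee]]]]]
The difference turns on whether NP → NP PP is used at the relevant span, versus an alternative expansion of NP.

2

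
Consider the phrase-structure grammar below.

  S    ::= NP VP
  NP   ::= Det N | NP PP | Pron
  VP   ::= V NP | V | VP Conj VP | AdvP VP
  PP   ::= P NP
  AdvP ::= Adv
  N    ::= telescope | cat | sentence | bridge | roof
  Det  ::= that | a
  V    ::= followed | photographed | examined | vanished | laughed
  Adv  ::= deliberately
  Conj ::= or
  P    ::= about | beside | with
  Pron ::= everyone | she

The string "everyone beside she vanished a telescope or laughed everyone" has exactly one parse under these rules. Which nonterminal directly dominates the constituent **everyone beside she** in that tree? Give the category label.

S

S
  NP
    NP
      Pron: everyone
    PP
      P: beside
      NP
        Pron: she
  VP
    VP
      V: vanished
      NP
        Det: a
        N: telescope
    Conj: or
    VP
      V: laughed
      NP
        Pron: everyone
The span 'everyone beside she' is the NP node built by NP → NP PP.
Its mother is the S built by S → NP VP.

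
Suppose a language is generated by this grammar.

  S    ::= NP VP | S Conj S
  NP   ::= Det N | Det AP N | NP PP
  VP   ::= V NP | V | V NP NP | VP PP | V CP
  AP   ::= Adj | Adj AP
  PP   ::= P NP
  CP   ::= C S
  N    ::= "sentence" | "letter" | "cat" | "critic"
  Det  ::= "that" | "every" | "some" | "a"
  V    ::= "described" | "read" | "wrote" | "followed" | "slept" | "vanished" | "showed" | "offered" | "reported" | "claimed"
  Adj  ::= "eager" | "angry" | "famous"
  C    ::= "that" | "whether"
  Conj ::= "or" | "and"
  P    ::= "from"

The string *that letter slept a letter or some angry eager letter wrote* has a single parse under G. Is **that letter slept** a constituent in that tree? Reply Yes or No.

No

[S [S [NP [Det that] [N letter]] [VP [V slept] [NP [Det a] [N letter]]]] [Conj or] [S [NP [Det some] [AP [Adj angry] [AP [Adj eager]]] [N letter]] [VP [V wrote]]]]
The smallest constituent containing 'that letter slept' is the S spanning 'that letter slept a letter'; no single node in the tree dominates exactly the given words.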